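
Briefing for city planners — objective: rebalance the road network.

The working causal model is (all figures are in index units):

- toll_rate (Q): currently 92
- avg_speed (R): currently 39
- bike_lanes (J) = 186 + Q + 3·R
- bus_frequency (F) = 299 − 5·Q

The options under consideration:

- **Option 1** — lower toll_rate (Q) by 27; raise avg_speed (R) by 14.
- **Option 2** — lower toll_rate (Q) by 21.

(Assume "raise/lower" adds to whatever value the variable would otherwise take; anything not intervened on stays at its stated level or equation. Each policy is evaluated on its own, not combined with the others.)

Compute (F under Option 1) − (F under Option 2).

Option 1 (Q − 27, R + 14):
  Q = 92 − 27 = 65
  F = 299 − 5·65 = -26
Option 2 (Q − 21):
  Q = 92 − 21 = 71
  F = 299 − 5·71 = -56
F: -26 − (-56) = 30

30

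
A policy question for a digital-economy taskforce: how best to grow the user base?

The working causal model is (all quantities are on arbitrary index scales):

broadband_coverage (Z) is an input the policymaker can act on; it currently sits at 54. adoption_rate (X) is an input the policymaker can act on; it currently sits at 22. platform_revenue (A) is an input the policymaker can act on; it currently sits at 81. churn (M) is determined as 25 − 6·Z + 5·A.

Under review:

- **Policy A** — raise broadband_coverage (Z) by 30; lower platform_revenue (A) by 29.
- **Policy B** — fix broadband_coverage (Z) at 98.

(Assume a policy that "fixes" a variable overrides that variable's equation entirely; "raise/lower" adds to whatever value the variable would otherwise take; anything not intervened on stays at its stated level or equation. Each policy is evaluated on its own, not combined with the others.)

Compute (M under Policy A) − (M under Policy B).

-61

Policy A (Z + 30, A − 29):
  Z = 54 + 30 = 84
  A = 81 − 29 = 52
  M = 25 − 6·84 + 5·52 = -219
Policy B (Z := 98):
  Z = 98
  A = 81
  M = 25 − 6·98 + 5·81 = -158
M: -219 − (-158) = -61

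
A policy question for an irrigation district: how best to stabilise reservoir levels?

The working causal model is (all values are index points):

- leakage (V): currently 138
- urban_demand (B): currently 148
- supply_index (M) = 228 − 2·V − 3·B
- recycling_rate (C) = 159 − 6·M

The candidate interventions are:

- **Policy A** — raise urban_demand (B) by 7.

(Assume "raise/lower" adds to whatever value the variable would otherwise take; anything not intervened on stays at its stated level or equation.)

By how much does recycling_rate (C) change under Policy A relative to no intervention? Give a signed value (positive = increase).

126

Baseline:
  V = 138
  B = 148
  M = 228 − 2·138 − 3·148 = -492
  C = 159 − 6·(-492) = 3111
Policy A (B + 7):
  V = 138
  B = 148 + 7 = 155
  M = 228 − 2·138 − 3·155 = -513
  C = 159 − 6·(-513) = 3237
Change in C: 3237 − 3111 = 126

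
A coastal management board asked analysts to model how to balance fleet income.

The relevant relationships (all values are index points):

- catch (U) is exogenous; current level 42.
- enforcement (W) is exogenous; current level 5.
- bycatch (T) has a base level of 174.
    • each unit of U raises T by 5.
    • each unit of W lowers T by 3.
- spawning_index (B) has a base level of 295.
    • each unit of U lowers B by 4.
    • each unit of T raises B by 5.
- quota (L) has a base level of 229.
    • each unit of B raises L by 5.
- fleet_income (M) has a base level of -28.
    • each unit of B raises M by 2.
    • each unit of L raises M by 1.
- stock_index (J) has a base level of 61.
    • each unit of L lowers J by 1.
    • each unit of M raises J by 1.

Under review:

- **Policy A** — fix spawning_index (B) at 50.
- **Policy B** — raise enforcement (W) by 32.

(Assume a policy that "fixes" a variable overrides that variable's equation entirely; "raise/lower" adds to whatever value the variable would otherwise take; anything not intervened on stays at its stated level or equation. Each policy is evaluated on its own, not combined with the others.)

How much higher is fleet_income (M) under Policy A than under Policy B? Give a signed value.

Policy A (B := 50):
  U = 42
  W = 5
  T = 174 + 5·42 − 3·5 = 369
  B = 50
  L = 229 + 5·50 = 479
  M = -28 + 2·50 + 479 = 551
Policy B (W + 32):
  U = 42
  W = 5 + 32 = 37
  T = 174 + 5·42 − 3·37 = 273
  B = 295 − 4·42 + 5·273 = 1492
  L = 229 + 5·1492 = 7689
  M = -28 + 2·1492 + 7689 = 10645
M: 551 − 10645 = -10094

-10094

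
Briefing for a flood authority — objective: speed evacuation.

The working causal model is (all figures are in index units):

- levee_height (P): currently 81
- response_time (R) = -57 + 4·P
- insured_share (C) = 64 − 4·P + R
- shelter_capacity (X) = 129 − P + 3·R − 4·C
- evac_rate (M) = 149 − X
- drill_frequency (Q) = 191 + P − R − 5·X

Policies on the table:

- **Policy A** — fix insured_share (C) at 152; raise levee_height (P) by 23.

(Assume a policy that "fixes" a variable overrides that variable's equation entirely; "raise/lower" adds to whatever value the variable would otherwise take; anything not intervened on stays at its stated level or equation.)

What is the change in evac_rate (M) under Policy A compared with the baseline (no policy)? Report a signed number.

Baseline:
  P = 81
  R = -57 + 4·81 = 267
  C = 64 − 4·81 + 267 = 7
  X = 129 − 81 + 3·267 − 4·7 = 821
  M = 149 − 821 = -672
Policy A (C := 152, P + 23):
  P = 81 + 23 = 104
  R = -57 + 4·104 = 359
  C = 152
  X = 129 − 104 + 3·359 − 4·152 = 494
  M = 149 − 494 = -345
Change in M: -345 − (-672) = 327

327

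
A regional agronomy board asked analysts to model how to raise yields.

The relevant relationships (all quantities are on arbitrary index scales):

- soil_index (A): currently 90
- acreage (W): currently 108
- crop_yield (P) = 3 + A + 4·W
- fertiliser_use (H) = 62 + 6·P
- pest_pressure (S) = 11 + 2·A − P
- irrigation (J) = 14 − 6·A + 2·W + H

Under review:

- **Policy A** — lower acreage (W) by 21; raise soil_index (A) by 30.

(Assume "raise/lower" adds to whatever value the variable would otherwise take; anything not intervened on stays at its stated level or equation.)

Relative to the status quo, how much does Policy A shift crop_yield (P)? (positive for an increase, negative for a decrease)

Baseline:
  A = 90
  W = 108
  P = 3 + 90 + 4·108 = 525
Policy A (W − 21, A + 30):
  A = 90 + 30 = 120
  W = 108 − 21 = 87
  P = 3 + 120 + 4·87 = 471
Change in P: 471 − 525 = -54

-54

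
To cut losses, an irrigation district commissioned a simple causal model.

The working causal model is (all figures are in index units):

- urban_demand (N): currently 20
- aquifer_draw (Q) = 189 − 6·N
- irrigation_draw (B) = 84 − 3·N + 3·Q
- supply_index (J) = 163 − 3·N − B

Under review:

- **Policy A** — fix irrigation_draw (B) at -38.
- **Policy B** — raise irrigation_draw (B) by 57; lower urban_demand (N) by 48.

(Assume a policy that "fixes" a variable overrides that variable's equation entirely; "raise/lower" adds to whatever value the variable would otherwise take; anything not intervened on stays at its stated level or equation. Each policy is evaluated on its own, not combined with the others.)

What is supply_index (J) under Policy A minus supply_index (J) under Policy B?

1190

Policy A (B := -38):
  N = 20
  Q = 189 − 6·20 = 69
  B = -38
  J = 163 − 3·20 − (-38) = 141
Policy B (B + 57, N − 48):
  N = 20 − 48 = -28
  Q = 189 − 6·(-28) = 357
  B = 84 − 3·(-28) + 3·357 (+57 from intervention) = 1296
  J = 163 − 3·(-28) − 1296 = -1049
J: 141 − (-1049) = 1190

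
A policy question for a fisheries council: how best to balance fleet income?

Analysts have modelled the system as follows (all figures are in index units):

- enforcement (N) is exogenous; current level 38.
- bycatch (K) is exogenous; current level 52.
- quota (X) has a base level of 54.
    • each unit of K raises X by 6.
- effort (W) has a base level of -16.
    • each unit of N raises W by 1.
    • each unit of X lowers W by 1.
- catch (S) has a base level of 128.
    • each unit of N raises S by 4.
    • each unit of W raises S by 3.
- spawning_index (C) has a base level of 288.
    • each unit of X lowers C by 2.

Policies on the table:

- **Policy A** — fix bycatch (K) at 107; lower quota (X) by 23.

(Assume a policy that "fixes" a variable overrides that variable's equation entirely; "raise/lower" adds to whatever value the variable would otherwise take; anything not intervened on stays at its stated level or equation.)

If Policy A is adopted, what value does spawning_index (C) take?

-1058

Policy A (K := 107, X − 23):
  K = 107
  X = 54 + 6·107 (−23 from intervention) = 673
  C = 288 − 2·673 = -1058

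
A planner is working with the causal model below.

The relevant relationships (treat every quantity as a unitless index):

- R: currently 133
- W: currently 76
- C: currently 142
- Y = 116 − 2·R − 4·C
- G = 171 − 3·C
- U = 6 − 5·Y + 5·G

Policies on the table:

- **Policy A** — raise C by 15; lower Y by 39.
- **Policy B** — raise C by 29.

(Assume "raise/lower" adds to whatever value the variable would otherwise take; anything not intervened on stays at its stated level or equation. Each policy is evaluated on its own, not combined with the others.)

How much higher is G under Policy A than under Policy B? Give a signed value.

Policy A (C + 15, Y − 39):
  C = 142 + 15 = 157
  G = 171 − 3·157 = -300
Policy B (C + 29):
  C = 142 + 29 = 171
  G = 171 − 3·171 = -342
G: -300 − (-342) = 42

42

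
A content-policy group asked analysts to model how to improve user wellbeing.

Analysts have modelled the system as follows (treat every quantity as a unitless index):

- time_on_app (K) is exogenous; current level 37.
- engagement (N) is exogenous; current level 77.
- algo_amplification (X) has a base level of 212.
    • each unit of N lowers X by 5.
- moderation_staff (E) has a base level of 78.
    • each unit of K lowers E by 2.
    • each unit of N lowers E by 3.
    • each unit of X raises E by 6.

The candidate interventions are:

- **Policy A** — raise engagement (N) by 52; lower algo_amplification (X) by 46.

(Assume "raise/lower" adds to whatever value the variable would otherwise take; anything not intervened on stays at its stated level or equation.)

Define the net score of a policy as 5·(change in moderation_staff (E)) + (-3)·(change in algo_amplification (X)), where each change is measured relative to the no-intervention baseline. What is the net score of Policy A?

Baseline:
  K = 37
  N = 77
  X = 212 − 5·77 = -173
  E = 78 − 2·37 − 3·77 + 6·(-173) = -1265
Policy A (N + 52, X − 46):
  K = 37
  N = 77 + 52 = 129
  X = 212 − 5·129 (−46 from intervention) = -479
  E = 78 − 2·37 − 3·129 + 6·(-479) = -3257
ΔE = -3257 − (-1265) = -1992; ΔX = -479 − (-173) = -306
Score = 5·(-1992) + (-3)·(-306) = -9042

-9042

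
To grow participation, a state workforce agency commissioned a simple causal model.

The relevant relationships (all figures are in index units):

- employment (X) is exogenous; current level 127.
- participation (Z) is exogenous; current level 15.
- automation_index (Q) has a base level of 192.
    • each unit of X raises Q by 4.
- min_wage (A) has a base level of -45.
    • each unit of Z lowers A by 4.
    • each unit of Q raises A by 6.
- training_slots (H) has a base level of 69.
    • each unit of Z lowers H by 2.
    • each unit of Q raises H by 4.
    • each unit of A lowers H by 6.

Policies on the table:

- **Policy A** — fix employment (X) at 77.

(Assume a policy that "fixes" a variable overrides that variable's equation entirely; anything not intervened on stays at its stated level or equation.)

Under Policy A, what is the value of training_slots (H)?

Policy A (X := 77):
  X = 77
  Z = 15
  Q = 192 + 4·77 = 500
  A = -45 − 4·15 + 6·500 = 2895
  H = 69 − 2·15 + 4·500 − 6·2895 = -15331

-15331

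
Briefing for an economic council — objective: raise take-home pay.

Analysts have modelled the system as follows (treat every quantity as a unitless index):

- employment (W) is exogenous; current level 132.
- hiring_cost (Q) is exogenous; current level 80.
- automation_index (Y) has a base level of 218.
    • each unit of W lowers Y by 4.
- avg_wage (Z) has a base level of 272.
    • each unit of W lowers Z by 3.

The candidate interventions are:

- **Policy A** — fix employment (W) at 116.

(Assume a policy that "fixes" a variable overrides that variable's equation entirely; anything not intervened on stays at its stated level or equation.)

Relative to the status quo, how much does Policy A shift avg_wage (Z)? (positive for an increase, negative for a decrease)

Baseline:
  W = 132
  Z = 272 − 3·132 = -124
Policy A (W := 116):
  W = 116
  Z = 272 − 3·116 = -76
Change in Z: -76 − (-124) = 48

48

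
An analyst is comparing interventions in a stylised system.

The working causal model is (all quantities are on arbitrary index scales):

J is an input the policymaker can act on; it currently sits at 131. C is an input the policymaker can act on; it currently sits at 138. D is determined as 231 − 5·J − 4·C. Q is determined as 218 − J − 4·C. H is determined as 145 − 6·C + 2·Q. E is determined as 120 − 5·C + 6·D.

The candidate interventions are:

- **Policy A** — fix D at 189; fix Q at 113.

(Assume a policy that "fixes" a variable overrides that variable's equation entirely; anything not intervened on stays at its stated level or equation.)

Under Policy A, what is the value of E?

Policy A (D := 189, Q := 113):
  J = 131
  C = 138
  D = 189
  E = 120 − 5·138 + 6·189 = 564

564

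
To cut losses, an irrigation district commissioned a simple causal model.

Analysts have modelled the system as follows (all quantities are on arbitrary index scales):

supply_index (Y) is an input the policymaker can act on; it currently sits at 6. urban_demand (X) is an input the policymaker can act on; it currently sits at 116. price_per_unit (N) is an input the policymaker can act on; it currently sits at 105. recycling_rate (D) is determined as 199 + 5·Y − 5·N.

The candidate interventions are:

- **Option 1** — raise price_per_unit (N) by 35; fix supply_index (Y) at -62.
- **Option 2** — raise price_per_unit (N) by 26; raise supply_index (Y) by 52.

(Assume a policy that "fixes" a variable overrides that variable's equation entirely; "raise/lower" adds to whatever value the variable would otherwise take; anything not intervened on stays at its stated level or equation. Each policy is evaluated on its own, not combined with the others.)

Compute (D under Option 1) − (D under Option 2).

Option 1 (N + 35, Y := -62):
  Y = -62
  N = 105 + 35 = 140
  D = 199 + 5·(-62) − 5·140 = -811
Option 2 (N + 26, Y + 52):
  Y = 6 + 52 = 58
  N = 105 + 26 = 131
  D = 199 + 5·58 − 5·131 = -166
D: -811 − (-166) = -645

-645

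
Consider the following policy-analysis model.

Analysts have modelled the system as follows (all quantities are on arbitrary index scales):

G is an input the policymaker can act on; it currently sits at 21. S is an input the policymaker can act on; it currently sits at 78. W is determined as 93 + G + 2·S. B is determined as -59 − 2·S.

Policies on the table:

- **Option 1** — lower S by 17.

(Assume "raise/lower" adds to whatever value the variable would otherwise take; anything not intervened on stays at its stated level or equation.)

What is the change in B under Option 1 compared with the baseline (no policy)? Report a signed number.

34

Baseline:
  S = 78
  B = -59 − 2·78 = -215
Option 1 (S − 17):
  S = 78 − 17 = 61
  B = -59 − 2·61 = -181
Change in B: -181 − (-215) = 34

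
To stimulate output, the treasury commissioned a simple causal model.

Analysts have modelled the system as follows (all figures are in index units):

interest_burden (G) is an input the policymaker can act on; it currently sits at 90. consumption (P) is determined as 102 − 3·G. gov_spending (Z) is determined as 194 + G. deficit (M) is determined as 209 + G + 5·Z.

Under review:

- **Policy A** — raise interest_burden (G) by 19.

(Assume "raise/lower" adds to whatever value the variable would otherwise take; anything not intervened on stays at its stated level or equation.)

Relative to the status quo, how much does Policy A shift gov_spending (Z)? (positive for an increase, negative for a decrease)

19

Baseline:
  G = 90
  Z = 194 + 90 = 284
Policy A (G + 19):
  G = 90 + 19 = 109
  Z = 194 + 109 = 303
Change in Z: 303 − 284 = 19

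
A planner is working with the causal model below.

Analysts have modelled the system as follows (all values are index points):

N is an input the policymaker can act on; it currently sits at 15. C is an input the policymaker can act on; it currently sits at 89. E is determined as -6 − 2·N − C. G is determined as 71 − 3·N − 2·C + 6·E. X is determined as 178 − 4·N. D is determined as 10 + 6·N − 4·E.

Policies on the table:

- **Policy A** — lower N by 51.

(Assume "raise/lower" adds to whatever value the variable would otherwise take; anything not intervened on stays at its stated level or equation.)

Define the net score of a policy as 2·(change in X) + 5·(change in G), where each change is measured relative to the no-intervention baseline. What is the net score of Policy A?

4233

Baseline:
  N = 15
  C = 89
  E = -6 − 2·15 − 89 = -125
  G = 71 − 3·15 − 2·89 + 6·(-125) = -902
  X = 178 − 4·15 = 118
Policy A (N − 51):
  N = 15 − 51 = -36
  C = 89
  E = -6 − 2·(-36) − 89 = -23
  G = 71 − 3·(-36) − 2·89 + 6·(-23) = -137
  X = 178 − 4·(-36) = 322
ΔX = 322 − 118 = 204; ΔG = -137 − (-902) = 765
Score = 2·204 + 5·765 = 4233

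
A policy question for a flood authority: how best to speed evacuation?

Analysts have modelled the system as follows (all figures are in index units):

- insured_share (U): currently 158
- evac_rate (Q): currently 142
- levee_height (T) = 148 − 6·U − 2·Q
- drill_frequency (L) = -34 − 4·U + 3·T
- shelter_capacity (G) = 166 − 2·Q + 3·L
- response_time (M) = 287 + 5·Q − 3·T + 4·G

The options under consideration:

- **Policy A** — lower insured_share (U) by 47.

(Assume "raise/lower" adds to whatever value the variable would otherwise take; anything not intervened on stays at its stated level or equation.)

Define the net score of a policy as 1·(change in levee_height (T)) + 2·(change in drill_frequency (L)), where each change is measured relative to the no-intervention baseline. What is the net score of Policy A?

2350

Baseline:
  U = 158
  Q = 142
  T = 148 − 6·158 − 2·142 = -1084
  L = -34 − 4·158 + 3·(-1084) = -3918
Policy A (U − 47):
  U = 158 − 47 = 111
  Q = 142
  T = 148 − 6·111 − 2·142 = -802
  L = -34 − 4·111 + 3·(-802) = -2884
ΔT = -802 − (-1084) = 282; ΔL = -2884 − (-3918) = 1034
Score = 1·282 + 2·1034 = 2350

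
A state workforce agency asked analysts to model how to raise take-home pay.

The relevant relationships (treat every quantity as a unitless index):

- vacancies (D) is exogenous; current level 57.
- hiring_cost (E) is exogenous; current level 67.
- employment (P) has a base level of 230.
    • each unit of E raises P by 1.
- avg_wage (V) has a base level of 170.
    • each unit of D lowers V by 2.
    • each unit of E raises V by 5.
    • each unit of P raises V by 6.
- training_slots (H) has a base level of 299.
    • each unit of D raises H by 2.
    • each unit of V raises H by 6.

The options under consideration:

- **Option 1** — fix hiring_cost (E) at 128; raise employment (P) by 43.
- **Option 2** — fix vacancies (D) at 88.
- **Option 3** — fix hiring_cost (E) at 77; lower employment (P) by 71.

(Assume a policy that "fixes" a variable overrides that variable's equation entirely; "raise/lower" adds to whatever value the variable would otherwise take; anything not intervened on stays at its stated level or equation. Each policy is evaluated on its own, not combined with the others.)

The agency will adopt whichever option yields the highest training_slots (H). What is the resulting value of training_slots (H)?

Option 1 (E := 128, P + 43):
  D = 57
  E = 128
  P = 230 + 128 (+43 from intervention) = 401
  V = 170 − 2·57 + 5·128 + 6·401 = 3102
  H = 299 + 2·57 + 6·3102 = 19025
Option 2 (D := 88):
  D = 88
  E = 67
  P = 230 + 67 = 297
  V = 170 − 2·88 + 5·67 + 6·297 = 2111
  H = 299 + 2·88 + 6·2111 = 13141
Option 3 (E := 77, P − 71):
  D = 57
  E = 77
  P = 230 + 77 (−71 from intervention) = 236
  V = 170 − 2·57 + 5·77 + 6·236 = 1857
  H = 299 + 2·57 + 6·1857 = 11555
Comparing — Option 1: H=19025, Option 2: H=13141, Option 3: H=11555. Highest is 19025 (Option 1).

19025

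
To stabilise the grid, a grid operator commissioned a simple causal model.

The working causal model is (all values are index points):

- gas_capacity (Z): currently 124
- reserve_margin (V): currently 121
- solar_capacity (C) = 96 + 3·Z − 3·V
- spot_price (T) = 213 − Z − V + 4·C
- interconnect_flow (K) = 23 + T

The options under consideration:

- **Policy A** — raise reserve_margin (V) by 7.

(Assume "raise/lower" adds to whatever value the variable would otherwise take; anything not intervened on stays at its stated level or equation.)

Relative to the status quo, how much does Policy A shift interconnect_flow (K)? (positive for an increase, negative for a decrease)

-91

Baseline:
  Z = 124
  V = 121
  C = 96 + 3·124 − 3·121 = 105
  T = 213 − 124 − 121 + 4·105 = 388
  K = 23 + 388 = 411
Policy A (V + 7):
  Z = 124
  V = 121 + 7 = 128
  C = 96 + 3·124 − 3·128 = 84
  T = 213 − 124 − 128 + 4·84 = 297
  K = 23 + 297 = 320
Change in K: 320 − 411 = -91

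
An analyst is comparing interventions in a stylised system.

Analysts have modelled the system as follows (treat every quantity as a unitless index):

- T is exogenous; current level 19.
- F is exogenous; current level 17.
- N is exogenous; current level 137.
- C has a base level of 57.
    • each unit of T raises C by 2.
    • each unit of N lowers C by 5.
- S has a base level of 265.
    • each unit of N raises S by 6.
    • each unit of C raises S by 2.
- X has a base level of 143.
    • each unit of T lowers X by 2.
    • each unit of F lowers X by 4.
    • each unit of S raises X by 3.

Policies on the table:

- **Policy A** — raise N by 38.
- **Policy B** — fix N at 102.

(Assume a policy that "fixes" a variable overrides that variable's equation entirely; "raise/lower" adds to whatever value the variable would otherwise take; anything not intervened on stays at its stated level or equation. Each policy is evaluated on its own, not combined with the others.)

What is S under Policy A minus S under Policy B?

Policy A (N + 38):
  T = 19
  N = 137 + 38 = 175
  C = 57 + 2·19 − 5·175 = -780
  S = 265 + 6·175 + 2·(-780) = -245
Policy B (N := 102):
  T = 19
  N = 102
  C = 57 + 2·19 − 5·102 = -415
  S = 265 + 6·102 + 2·(-415) = 47
S: -245 − 47 = -292

-292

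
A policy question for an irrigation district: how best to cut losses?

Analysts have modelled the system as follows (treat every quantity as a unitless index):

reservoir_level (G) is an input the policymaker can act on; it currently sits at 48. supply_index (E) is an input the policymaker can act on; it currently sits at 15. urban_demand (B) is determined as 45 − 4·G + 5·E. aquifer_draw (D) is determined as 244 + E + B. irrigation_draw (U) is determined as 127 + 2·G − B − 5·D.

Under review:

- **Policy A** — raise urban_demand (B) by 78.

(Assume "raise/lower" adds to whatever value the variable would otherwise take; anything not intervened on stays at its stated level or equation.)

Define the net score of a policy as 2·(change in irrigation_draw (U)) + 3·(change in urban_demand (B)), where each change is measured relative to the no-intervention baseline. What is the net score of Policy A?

-702

Baseline:
  G = 48
  E = 15
  B = 45 − 4·48 + 5·15 = -72
  D = 244 + 15 + (-72) = 187
  U = 127 + 2·48 − (-72) − 5·187 = -640
Policy A (B + 78):
  G = 48
  E = 15
  B = 45 − 4·48 + 5·15 (+78 from intervention) = 6
  D = 244 + 15 + 6 = 265
  U = 127 + 2·48 − 6 − 5·265 = -1108
ΔU = -1108 − (-640) = -468; ΔB = 6 − (-72) = 78
Score = 2·(-468) + 3·78 = -702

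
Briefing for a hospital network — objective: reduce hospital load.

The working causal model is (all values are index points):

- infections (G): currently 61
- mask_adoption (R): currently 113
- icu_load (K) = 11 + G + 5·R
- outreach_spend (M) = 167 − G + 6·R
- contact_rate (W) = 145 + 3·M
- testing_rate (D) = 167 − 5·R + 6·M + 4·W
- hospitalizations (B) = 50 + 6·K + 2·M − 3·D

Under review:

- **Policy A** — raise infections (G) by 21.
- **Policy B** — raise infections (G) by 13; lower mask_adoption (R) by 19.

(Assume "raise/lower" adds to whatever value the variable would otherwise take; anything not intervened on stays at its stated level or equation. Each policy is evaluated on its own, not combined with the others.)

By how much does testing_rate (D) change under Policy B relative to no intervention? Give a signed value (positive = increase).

Baseline:
  G = 61
  R = 113
  M = 167 − 61 + 6·113 = 784
  W = 145 + 3·784 = 2497
  D = 167 − 5·113 + 6·784 + 4·2497 = 14294
Policy B (G + 13, R − 19):
  G = 61 + 13 = 74
  R = 113 − 19 = 94
  M = 167 − 74 + 6·94 = 657
  W = 145 + 3·657 = 2116
  D = 167 − 5·94 + 6·657 + 4·2116 = 12103
Change in D: 12103 − 14294 = -2191

-2191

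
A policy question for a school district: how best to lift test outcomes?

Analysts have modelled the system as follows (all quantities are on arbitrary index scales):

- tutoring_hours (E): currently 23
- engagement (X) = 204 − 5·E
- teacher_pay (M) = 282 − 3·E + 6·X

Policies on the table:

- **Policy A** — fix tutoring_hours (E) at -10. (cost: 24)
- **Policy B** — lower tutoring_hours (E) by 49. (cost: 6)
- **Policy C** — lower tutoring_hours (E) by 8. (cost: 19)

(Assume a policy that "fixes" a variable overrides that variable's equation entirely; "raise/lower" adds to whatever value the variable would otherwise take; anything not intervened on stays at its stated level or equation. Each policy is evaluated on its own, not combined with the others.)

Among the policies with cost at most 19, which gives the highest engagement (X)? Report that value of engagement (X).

334

Policy B (E − 49):
  E = 23 − 49 = -26
  X = 204 − 5·(-26) = 334
Policy C (E − 8):
  E = 23 − 8 = 15
  X = 204 − 5·15 = 129
Comparing — Policy B: X=334, Policy C: X=129. Highest is 334 (Policy B).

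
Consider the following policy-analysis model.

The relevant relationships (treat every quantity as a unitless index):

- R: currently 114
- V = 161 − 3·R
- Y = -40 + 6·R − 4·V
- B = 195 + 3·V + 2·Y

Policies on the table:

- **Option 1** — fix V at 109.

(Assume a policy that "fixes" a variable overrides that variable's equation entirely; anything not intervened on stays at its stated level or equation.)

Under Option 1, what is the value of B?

Option 1 (V := 109):
  R = 114
  V = 109
  Y = -40 + 6·114 − 4·109 = 208
  B = 195 + 3·109 + 2·208 = 938

938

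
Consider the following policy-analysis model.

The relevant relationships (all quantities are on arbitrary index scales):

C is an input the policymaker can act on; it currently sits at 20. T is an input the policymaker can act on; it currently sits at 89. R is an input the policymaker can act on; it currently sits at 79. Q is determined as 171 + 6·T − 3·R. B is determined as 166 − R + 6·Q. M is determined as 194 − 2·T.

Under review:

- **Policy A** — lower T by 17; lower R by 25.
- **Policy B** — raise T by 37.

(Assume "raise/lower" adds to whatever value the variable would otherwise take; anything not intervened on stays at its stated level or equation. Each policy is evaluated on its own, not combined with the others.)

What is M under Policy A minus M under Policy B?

108

Policy A (T − 17, R − 25):
  T = 89 − 17 = 72
  M = 194 − 2·72 = 50
Policy B (T + 37):
  T = 89 + 37 = 126
  M = 194 − 2·126 = -58
M: 50 − (-58) = 108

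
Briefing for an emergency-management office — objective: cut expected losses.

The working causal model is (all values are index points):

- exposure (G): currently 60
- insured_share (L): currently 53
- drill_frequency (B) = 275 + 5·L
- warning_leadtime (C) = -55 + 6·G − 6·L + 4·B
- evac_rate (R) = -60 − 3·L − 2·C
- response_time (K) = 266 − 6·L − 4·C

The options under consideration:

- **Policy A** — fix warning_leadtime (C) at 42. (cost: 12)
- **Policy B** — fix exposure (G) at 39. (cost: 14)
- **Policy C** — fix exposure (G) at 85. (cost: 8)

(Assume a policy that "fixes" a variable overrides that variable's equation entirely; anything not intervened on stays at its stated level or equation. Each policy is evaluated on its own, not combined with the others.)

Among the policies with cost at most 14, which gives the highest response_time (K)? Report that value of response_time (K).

-220

Policy A (C := 42):
  G = 60
  L = 53
  B = 275 + 5·53 = 540
  C = 42
  K = 266 − 6·53 − 4·42 = -220
Policy B (G := 39):
  G = 39
  L = 53
  B = 275 + 5·53 = 540
  C = -55 + 6·39 − 6·53 + 4·540 = 2021
  K = 266 − 6·53 − 4·2021 = -8136
Policy C (G := 85):
  G = 85
  L = 53
  B = 275 + 5·53 = 540
  C = -55 + 6·85 − 6·53 + 4·540 = 2297
  K = 266 − 6·53 − 4·2297 = -9240
Comparing — Policy A: K=-220, Policy B: K=-8136, Policy C: K=-9240. Highest is -220 (Policy A).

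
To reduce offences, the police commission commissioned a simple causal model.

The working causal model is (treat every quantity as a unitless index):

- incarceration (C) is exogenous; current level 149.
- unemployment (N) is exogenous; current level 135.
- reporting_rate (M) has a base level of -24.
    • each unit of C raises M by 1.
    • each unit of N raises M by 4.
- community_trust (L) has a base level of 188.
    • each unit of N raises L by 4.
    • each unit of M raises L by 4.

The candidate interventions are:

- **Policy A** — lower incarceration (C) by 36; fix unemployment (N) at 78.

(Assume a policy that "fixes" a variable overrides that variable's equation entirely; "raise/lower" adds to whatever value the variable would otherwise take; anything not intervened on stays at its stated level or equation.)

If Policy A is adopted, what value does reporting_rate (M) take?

401

Policy A (C − 36, N := 78):
  C = 149 − 36 = 113
  N = 78
  M = -24 + 113 + 4·78 = 401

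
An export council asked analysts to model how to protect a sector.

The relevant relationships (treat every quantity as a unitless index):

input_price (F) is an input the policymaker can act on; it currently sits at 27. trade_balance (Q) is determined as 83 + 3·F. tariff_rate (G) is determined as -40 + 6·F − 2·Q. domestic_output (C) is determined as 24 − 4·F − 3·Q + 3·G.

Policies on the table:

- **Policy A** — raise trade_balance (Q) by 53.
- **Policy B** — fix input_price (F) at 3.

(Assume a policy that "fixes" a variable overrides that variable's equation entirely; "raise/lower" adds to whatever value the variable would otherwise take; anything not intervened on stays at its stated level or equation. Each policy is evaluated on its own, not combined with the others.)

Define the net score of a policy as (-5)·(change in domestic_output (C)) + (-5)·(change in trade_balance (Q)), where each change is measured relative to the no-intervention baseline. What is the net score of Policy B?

Baseline:
  F = 27
  Q = 83 + 3·27 = 164
  G = -40 + 6·27 − 2·164 = -206
  C = 24 − 4·27 − 3·164 + 3·(-206) = -1194
Policy B (F := 3):
  F = 3
  Q = 83 + 3·3 = 92
  G = -40 + 6·3 − 2·92 = -206
  C = 24 − 4·3 − 3·92 + 3·(-206) = -882
ΔC = -882 − (-1194) = 312; ΔQ = 92 − 164 = -72
Score = (-5)·312 + (-5)·(-72) = -1200

-1200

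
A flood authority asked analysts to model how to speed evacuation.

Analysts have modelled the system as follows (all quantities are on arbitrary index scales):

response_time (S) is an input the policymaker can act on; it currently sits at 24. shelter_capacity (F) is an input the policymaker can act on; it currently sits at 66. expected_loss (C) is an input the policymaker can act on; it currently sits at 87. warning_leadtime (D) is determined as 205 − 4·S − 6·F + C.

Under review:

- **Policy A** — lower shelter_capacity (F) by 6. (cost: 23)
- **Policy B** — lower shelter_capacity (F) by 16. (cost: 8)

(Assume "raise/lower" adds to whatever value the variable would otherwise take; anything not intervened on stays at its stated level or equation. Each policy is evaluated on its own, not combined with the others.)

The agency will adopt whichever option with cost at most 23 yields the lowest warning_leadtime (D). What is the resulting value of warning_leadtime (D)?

Policy A (F − 6):
  S = 24
  F = 66 − 6 = 60
  C = 87
  D = 205 − 4·24 − 6·60 + 87 = -164
Policy B (F − 16):
  S = 24
  F = 66 − 16 = 50
  C = 87
  D = 205 − 4·24 − 6·50 + 87 = -104
Comparing — Policy A: D=-164, Policy B: D=-104. Lowest is -164 (Policy A).

-164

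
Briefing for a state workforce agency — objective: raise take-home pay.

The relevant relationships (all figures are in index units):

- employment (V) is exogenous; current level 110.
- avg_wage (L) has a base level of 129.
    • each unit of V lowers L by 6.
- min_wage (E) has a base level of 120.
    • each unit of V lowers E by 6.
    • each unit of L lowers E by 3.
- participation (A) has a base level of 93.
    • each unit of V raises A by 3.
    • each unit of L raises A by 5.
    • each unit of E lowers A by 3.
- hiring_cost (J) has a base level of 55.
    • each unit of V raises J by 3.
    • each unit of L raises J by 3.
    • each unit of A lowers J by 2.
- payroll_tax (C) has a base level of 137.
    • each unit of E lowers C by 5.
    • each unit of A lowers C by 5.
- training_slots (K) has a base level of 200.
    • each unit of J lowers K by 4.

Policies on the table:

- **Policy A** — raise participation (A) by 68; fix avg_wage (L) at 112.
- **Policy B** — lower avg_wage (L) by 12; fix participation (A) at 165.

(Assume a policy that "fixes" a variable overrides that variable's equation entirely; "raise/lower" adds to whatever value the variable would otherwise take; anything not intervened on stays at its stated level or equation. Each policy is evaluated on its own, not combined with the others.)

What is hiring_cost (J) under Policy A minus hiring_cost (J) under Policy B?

-5063

Policy A (A + 68, L := 112):
  V = 110
  L = 112
  E = 120 − 6·110 − 3·112 = -876
  A = 93 + 3·110 + 5·112 − 3·(-876) (+68 from intervention) = 3679
  J = 55 + 3·110 + 3·112 − 2·3679 = -6637
Policy B (L − 12, A := 165):
  V = 110
  L = 129 − 6·110 (−12 from intervention) = -543
  E = 120 − 6·110 − 3·(-543) = 1089
  A = 165
  J = 55 + 3·110 + 3·(-543) − 2·165 = -1574
J: -6637 − (-1574) = -5063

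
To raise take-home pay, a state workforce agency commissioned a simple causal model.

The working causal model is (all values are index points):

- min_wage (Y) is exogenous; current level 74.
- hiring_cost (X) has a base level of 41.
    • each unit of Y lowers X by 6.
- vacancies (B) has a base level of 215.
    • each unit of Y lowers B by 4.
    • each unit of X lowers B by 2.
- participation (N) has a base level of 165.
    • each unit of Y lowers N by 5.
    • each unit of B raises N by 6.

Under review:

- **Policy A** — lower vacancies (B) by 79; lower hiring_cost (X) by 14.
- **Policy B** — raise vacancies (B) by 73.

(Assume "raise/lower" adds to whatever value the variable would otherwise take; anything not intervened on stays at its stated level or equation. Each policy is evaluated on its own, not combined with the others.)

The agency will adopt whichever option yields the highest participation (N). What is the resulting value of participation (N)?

4583

Policy A (B − 79, X − 14):
  Y = 74
  X = 41 − 6·74 (−14 from intervention) = -417
  B = 215 − 4·74 − 2·(-417) (−79 from intervention) = 674
  N = 165 − 5·74 + 6·674 = 3839
Policy B (B + 73):
  Y = 74
  X = 41 − 6·74 = -403
  B = 215 − 4·74 − 2·(-403) (+73 from intervention) = 798
  N = 165 − 5·74 + 6·798 = 4583
Comparing — Policy A: N=3839, Policy B: N=4583. Highest is 4583 (Policy B).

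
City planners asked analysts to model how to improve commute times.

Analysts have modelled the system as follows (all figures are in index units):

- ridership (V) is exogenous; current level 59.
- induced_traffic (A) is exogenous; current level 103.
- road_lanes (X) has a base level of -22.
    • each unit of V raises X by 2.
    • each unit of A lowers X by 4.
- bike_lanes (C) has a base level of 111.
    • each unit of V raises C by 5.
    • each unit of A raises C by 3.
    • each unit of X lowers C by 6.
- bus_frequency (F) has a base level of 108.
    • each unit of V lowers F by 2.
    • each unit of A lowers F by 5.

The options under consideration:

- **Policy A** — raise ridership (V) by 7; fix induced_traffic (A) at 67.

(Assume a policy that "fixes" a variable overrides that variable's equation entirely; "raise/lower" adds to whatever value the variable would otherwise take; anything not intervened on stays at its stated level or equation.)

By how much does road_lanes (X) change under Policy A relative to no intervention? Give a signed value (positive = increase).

Baseline:
  V = 59
  A = 103
  X = -22 + 2·59 − 4·103 = -316
Policy A (V + 7, A := 67):
  V = 59 + 7 = 66
  A = 67
  X = -22 + 2·66 − 4·67 = -158
Change in X: -158 − (-316) = 158

158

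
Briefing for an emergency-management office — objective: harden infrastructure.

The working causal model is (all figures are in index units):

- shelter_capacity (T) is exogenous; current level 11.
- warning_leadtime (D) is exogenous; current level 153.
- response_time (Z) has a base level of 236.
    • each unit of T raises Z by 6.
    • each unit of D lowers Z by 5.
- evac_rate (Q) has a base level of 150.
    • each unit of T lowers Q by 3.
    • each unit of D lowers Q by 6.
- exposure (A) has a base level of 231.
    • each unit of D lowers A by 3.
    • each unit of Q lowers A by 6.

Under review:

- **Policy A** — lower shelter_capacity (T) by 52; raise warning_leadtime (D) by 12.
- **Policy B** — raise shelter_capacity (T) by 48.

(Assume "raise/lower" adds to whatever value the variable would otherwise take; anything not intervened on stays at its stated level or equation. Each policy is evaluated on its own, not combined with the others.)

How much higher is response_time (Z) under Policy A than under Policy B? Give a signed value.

-660

Policy A (T − 52, D + 12):
  T = 11 − 52 = -41
  D = 153 + 12 = 165
  Z = 236 + 6·(-41) − 5·165 = -835
Policy B (T + 48):
  T = 11 + 48 = 59
  D = 153
  Z = 236 + 6·59 − 5·153 = -175
Z: -835 − (-175) = -660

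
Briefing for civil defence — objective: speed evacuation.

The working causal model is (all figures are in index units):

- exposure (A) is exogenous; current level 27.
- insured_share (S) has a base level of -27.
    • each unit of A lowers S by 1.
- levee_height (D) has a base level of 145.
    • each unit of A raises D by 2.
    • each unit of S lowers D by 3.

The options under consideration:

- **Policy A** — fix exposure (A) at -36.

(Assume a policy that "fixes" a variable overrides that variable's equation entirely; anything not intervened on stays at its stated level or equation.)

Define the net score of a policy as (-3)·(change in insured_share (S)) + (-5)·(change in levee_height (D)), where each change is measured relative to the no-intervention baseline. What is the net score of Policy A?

1386

Baseline:
  A = 27
  S = -27 − 27 = -54
  D = 145 + 2·27 − 3·(-54) = 361
Policy A (A := -36):
  A = -36
  S = -27 − (-36) = 9
  D = 145 + 2·(-36) − 3·9 = 46
ΔS = 9 − (-54) = 63; ΔD = 46 − 361 = -315
Score = (-3)·63 + (-5)·(-315) = 1386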